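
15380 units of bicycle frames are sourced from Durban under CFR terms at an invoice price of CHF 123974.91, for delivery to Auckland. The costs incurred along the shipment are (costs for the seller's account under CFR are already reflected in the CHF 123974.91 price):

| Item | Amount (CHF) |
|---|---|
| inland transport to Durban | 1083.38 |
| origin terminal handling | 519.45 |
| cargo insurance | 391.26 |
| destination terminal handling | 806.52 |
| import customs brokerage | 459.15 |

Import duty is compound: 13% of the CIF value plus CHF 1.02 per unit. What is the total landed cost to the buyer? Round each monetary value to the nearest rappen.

CFR: the seller pays costs through ocean freight to the destination port, but not insurance.
Already in the invoice (seller's account under CFR): inland to port, origin terminal — exclude.
CIF value = CFR price + insurance = 123974.91 + 391.26 = 124366.17
Ad valorem component: 124366.17 × 13% = 16167.60
Specific component: 15380 × 1.02 = 15687.60
Import duty = 16167.60 + 15687.60 = 31855.20
Buyer bears: insurance 391.26 + destination terminal 806.52 + brokerage 459.15 + duty 31855.20 = 33512.13
Landed cost = invoice 123974.91 + 33512.13 = 157487.04

Total landed cost: CHF 157487.04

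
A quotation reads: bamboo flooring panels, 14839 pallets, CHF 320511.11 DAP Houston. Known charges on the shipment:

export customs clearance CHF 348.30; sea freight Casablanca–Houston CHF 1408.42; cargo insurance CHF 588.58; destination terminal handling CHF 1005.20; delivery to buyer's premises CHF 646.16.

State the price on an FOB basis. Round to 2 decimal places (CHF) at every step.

Not relevant to the conversion: export clearance — on the seller under both DAP and FOB; already in the DAP price and stays in the FOB price.
From DAP to FOB, the seller no longer bears: freight, insurance, destination terminal, delivery.
FOB price = 320511.11 − 1408.42 − 588.58 − 1005.20 − 646.16 = 316862.75

FOB price: CHF 316862.75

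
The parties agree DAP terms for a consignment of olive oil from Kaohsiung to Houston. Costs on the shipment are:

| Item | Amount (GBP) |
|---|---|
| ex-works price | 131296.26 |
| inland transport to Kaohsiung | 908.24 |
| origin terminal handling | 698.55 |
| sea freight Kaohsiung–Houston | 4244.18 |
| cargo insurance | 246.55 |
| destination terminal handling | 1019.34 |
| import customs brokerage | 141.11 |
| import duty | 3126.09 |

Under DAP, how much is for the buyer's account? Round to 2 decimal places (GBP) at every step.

DAP: the seller bears all costs to the named destination except import duty and clearance.
Seller's account: goods 131296.26 + inland to port 908.24 + origin terminal 698.55 + freight 4244.18 + insurance 246.55 + destination terminal 1019.34 = 138413.12
Buyer's account: brokerage 141.11 + duty 3126.09 = 3267.20

Buyer's account: GBP 3267.20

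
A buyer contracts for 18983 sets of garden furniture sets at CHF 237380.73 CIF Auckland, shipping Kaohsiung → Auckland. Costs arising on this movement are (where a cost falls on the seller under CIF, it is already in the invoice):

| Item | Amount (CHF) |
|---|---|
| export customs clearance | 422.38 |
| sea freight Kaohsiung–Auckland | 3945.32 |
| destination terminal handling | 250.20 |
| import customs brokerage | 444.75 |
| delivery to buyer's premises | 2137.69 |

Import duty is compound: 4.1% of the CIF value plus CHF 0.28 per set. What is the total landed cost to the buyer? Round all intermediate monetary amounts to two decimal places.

CIF: the seller pays costs through ocean freight and marine insurance to the destination port.
Already in the invoice (seller's account under CIF): export clearance, freight — exclude.
The CIF price already equals the CIF value: 237380.73
Ad valorem component: 237380.73 × 4.1% = 9732.61
Specific component: 18983 × 0.28 = 5315.24
Import duty = 9732.61 + 5315.24 = 15047.85
Buyer bears: destination terminal 250.20 + brokerage 444.75 + delivery 2137.69 + duty 15047.85 = 17880.49
Landed cost = invoice 237380.73 + 17880.49 = 255261.22

Total landed cost: CHF 255261.22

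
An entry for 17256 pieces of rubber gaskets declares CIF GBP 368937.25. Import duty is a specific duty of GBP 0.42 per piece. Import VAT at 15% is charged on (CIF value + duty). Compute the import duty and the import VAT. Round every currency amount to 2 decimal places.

Import duty = 17256 × 0.42 = 7247.52
VAT base = CIF + duty = 368937.25 + 7247.52 = 376184.77
Import VAT = 376184.77 × 15% = 56427.72

Import duty: GBP 7247.52; import VAT: GBP 56427.72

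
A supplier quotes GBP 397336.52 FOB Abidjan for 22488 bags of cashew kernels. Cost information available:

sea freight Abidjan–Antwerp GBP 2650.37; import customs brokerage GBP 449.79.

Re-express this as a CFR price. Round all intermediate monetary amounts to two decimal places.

CFR price: GBP 399986.89

Not relevant to the conversion: brokerage — on the buyer under both terms; not part of either seller's price.
From FOB to CFR, the seller additionally bears: freight.
CFR price = 397336.52 + 2650.37 = 399986.89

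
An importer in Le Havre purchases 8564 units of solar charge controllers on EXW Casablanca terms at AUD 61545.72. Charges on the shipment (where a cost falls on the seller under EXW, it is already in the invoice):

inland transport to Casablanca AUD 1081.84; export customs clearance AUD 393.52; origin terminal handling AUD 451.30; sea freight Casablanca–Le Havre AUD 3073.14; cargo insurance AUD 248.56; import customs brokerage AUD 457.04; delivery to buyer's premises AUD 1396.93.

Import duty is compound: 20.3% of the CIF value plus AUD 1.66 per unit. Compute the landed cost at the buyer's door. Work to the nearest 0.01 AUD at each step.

Total landed cost: AUD 96423.49

EXW: the seller makes goods available at their premises; the buyer bears all onward costs.
CIF value = EXW price + inland to port + export clearance + origin terminal + freight + insurance = 61545.72 + 1081.84 + 393.52 + 451.30 + 3073.14 + 248.56 = 66794.08
Ad valorem component: 66794.08 × 20.3% = 13559.20
Specific component: 8564 × 1.66 = 14216.24
Import duty = 13559.20 + 14216.24 = 27775.44
Buyer bears: inland to port 1081.84 + export clearance 393.52 + origin terminal 451.30 + freight 3073.14 + insurance 248.56 + brokerage 457.04 + delivery 1396.93 + duty 27775.44 = 34877.77
Landed cost = invoice 61545.72 + 34877.77 = 96423.49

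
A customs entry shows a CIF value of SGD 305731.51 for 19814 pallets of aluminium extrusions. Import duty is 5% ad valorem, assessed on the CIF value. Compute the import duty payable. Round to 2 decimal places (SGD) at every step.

Import duty: SGD 15286.58

Import duty = 305731.51 × 5% = 15286.58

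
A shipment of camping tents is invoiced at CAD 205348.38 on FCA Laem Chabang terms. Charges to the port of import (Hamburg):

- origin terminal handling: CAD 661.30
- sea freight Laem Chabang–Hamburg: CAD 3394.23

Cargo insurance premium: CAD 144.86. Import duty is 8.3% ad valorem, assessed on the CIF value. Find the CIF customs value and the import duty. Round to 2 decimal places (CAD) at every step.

CIF = FCA price + pre-shipment costs + freight + insurance
CIF = 205348.38 + 661.30 + 3394.23 + 144.86 = 209548.77
Import duty = 209548.77 × 8.3% = 17392.55

CIF value: CAD 209548.77; import duty: CAD 17392.55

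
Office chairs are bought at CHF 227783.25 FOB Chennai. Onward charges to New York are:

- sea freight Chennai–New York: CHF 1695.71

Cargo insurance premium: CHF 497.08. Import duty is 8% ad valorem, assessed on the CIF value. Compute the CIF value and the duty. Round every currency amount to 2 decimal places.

CIF = FOB price + freight + insurance
CIF = 227783.25 + 1695.71 + 497.08 = 229976.04
Import duty = 229976.04 × 8% = 18398.08

CIF value: CHF 229976.04; import duty: CHF 18398.08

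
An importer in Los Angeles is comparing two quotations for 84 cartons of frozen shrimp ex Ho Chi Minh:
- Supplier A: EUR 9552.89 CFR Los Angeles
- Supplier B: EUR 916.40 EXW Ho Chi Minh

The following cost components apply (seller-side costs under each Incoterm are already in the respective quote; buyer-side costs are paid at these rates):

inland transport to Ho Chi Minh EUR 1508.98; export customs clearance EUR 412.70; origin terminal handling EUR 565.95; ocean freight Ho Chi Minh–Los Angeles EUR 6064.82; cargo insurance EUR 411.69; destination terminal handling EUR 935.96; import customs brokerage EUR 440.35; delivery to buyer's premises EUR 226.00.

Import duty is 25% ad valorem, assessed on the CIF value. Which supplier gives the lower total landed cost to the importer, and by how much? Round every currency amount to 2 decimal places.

Supplier A (CFR):
CIF value = CFR price + insurance = 9552.89 + 411.69 = 9964.58
Import duty = 9964.58 × 25% = 2491.15
Buyer bears (A): 411.69 + 935.96 + 440.35 + 226.00 = 2014.00
Landed cost (A) = invoice 9552.89 + 2014.00 + duty 2491.15 = 14058.04
Supplier B (EXW):
CIF value = EXW price + inland to port + export clearance + origin terminal + freight + insurance = 916.40 + 1508.98 + 412.70 + 565.95 + 6064.82 + 411.69 = 9880.54
Import duty = 9880.54 × 25% = 2470.14
Buyer bears (B): 1508.98 + 412.70 + 565.95 + 6064.82 + 411.69 + 935.96 + 440.35 + 226.00 = 10566.45
Landed cost (B) = invoice 916.40 + 10566.45 + duty 2470.14 = 13952.99
Difference = |14058.04 − 13952.99| = 105.05

Supplier B is cheaper by EUR 105.05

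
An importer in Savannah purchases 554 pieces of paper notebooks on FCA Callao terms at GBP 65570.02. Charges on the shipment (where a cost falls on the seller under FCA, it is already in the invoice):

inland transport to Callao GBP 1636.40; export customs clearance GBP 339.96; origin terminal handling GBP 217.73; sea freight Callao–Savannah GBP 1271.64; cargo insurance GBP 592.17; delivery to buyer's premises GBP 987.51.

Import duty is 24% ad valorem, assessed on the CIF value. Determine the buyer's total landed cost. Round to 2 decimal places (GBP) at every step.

Total landed cost: GBP 84875.44

FCA: the seller delivers export-cleared goods to the carrier; the buyer bears costs from that point.
Already in the invoice (seller's account under FCA): inland to port, export clearance — exclude.
CIF value = FCA price + origin terminal + freight + insurance = 65570.02 + 217.73 + 1271.64 + 592.17 = 67651.56
Import duty = 67651.56 × 24% = 16236.37
Buyer bears: origin terminal 217.73 + freight 1271.64 + insurance 592.17 + delivery 987.51 + duty 16236.37 = 19305.42
Landed cost = invoice 65570.02 + 19305.42 = 84875.44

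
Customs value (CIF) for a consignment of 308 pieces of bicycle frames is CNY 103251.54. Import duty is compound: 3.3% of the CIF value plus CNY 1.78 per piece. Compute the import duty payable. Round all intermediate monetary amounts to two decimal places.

Import duty: CNY 3955.54

Ad valorem component: 103251.54 × 3.3% = 3407.30
Specific component: 308 × 1.78 = 548.24
Import duty = 3407.30 + 548.24 = 3955.54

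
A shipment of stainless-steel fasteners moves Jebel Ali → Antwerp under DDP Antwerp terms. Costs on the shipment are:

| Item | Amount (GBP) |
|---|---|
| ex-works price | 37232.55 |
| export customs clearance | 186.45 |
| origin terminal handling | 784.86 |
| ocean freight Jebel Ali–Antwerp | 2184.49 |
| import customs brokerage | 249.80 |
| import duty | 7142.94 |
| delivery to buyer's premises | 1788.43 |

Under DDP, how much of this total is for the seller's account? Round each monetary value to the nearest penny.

DDP: the seller bears all costs including import duty.
Seller's account: goods 37232.55 + export clearance 186.45 + origin terminal 784.86 + freight 2184.49 + brokerage 249.80 + duty 7142.94 + delivery 1788.43 = 49569.52
Buyer's account: 0.00

Seller's account: GBP 49569.52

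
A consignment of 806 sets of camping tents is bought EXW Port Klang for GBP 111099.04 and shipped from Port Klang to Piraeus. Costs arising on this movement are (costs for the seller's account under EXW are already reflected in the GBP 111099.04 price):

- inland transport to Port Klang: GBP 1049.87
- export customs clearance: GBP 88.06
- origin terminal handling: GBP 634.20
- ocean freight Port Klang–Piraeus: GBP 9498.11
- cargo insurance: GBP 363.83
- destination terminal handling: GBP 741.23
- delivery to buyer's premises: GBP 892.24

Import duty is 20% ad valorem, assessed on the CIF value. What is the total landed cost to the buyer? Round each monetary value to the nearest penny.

EXW: the seller makes goods available at their premises; the buyer bears all onward costs.
CIF value = EXW price + inland to port + export clearance + origin terminal + freight + insurance = 111099.04 + 1049.87 + 88.06 + 634.20 + 9498.11 + 363.83 = 122733.11
Import duty = 122733.11 × 20% = 24546.62
Buyer bears: inland to port 1049.87 + export clearance 88.06 + origin terminal 634.20 + freight 9498.11 + insurance 363.83 + destination terminal 741.23 + delivery 892.24 + duty 24546.62 = 37814.16
Landed cost = invoice 111099.04 + 37814.16 = 148913.20

Total landed cost: GBP 148913.20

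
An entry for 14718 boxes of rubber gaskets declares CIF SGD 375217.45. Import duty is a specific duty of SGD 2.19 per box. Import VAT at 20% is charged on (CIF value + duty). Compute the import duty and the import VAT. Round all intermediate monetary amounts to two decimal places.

Import duty: SGD 32232.42; import VAT: SGD 81489.97

Import duty = 14718 × 2.19 = 32232.42
VAT base = CIF + duty = 375217.45 + 32232.42 = 407449.87
Import VAT = 407449.87 × 20% = 81489.97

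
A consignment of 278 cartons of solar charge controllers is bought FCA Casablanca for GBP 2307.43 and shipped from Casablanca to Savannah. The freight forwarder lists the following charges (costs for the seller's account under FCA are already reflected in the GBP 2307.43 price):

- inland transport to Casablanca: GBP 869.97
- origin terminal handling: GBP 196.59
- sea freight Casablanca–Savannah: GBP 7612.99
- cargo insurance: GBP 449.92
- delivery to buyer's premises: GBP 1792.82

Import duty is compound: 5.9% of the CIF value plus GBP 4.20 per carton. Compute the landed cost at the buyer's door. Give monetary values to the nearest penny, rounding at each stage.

Total landed cost: GBP 14150.80

FCA: the seller delivers export-cleared goods to the carrier; the buyer bears costs from that point.
Already in the invoice (seller's account under FCA): inland to port — exclude.
CIF value = FCA price + origin terminal + freight + insurance = 2307.43 + 196.59 + 7612.99 + 449.92 = 10566.93
Ad valorem component: 10566.93 × 5.9% = 623.45
Specific component: 278 × 4.20 = 1167.60
Import duty = 623.45 + 1167.60 = 1791.05
Buyer bears: origin terminal 196.59 + freight 7612.99 + insurance 449.92 + delivery 1792.82 + duty 1791.05 = 11843.37
Landed cost = invoice 2307.43 + 11843.37 = 14150.80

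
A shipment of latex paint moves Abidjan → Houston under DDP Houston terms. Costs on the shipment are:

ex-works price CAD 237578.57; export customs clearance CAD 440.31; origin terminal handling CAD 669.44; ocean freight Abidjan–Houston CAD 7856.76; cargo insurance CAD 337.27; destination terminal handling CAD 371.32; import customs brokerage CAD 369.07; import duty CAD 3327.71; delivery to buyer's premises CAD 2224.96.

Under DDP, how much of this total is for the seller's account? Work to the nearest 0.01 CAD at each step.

DDP: the seller bears all costs including import duty.
Seller's account: goods 237578.57 + export clearance 440.31 + origin terminal 669.44 + freight 7856.76 + insurance 337.27 + destination terminal 371.32 + brokerage 369.07 + duty 3327.71 + delivery 2224.96 = 253175.41
Buyer's account: 0.00

Seller's account: CAD 253175.41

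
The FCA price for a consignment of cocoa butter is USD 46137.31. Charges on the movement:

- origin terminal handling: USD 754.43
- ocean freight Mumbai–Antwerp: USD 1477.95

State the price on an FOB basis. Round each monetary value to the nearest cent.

FOB price: USD 46891.74

Not relevant to the conversion: freight — on the buyer under both terms; not part of either seller's price.
From FCA to FOB, the seller additionally bears: origin terminal.
FOB price = 46137.31 + 754.43 = 46891.74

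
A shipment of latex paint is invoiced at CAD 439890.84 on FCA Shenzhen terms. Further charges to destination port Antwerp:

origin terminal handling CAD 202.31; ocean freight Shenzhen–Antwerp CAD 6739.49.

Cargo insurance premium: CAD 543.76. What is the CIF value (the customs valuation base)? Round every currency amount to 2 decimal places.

CIF = FCA price + pre-shipment costs + freight + insurance
CIF = 439890.84 + 202.31 + 6739.49 + 543.76 = 447376.40

CIF value: CAD 447376.40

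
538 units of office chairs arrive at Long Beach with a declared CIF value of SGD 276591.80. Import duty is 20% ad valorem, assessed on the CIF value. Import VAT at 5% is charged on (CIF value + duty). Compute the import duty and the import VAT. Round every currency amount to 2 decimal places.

Import duty = 276591.80 × 20% = 55318.36
VAT base = CIF + duty = 276591.80 + 55318.36 = 331910.16
Import VAT = 331910.16 × 5% = 16595.51

Import duty: SGD 55318.36; import VAT: SGD 16595.51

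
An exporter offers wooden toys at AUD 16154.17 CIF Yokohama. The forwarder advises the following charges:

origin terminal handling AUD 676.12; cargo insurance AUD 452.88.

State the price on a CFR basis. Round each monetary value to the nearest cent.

CFR price: AUD 15701.29

Not relevant to the conversion: origin terminal — on the seller under both CIF and CFR; already in the CIF price and stays in the CFR price.
From CIF to CFR, the seller no longer bears: insurance.
CFR price = 16154.17 − 452.88 = 15701.29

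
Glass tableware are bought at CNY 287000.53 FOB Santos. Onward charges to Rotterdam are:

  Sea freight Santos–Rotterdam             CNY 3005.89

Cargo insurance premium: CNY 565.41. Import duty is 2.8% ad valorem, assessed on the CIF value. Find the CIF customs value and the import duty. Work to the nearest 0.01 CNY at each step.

CIF = FOB price + freight + insurance
CIF = 287000.53 + 3005.89 + 565.41 = 290571.83
Import duty = 290571.83 × 2.8% = 8136.01

CIF value: CNY 290571.83; import duty: CNY 8136.01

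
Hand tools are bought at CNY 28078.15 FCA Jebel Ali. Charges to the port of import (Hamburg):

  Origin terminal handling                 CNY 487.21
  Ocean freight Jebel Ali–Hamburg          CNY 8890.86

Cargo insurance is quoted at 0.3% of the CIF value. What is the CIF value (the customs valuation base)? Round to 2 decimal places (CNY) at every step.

Let C be the CIF value. C = FCA price + pre-shipment costs + freight + 0.3% × C
C − 0.3% × C = 28078.15 + 487.21 + 8890.86
0.997 × C = 37456.22
C = 37456.22 / 0.997 = 37568.93
Insurance premium = 0.3% × 37568.93 = 112.71

CIF value: CNY 37568.93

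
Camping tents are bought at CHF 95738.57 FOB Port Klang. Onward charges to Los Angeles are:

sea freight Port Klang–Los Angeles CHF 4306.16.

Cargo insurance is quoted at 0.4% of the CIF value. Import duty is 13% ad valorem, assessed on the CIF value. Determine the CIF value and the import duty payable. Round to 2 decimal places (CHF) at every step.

CIF value: CHF 100446.52; import duty: CHF 13058.05

Let C be the CIF value. C = FOB price + freight + 0.4% × C
C − 0.4% × C = 95738.57 + 4306.16
0.996 × C = 100044.73
C = 100044.73 / 0.996 = 100446.52
Insurance premium = 0.4% × 100446.52 = 401.79
Import duty = 100446.52 × 13% = 13058.05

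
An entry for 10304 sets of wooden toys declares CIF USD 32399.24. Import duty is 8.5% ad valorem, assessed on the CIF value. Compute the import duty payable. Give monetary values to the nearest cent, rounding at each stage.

Import duty = 32399.24 × 8.5% = 2753.94

Import duty: USD 2753.94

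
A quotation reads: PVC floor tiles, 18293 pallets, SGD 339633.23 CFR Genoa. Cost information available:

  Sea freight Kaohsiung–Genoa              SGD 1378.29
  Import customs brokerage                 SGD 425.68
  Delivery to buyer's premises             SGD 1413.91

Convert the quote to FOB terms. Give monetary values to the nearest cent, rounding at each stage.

Not relevant to the conversion: brokerage, delivery — on the buyer under both terms; not part of either seller's price.
From CFR to FOB, the seller no longer bears: freight.
FOB price = 339633.23 − 1378.29 = 338254.94

FOB price: SGD 338254.94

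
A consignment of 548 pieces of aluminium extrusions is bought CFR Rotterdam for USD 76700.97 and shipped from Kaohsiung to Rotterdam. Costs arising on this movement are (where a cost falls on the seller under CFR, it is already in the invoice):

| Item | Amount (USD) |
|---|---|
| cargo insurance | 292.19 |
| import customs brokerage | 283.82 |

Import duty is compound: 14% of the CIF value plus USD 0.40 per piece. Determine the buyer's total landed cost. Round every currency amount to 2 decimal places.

Total landed cost: USD 88275.22

CFR: the seller pays costs through ocean freight to the destination port, but not insurance.
CIF value = CFR price + insurance = 76700.97 + 292.19 = 76993.16
Ad valorem component: 76993.16 × 14% = 10779.04
Specific component: 548 × 0.40 = 219.20
Import duty = 10779.04 + 219.20 = 10998.24
Buyer bears: insurance 292.19 + brokerage 283.82 + duty 10998.24 = 11574.25
Landed cost = invoice 76700.97 + 11574.25 = 88275.22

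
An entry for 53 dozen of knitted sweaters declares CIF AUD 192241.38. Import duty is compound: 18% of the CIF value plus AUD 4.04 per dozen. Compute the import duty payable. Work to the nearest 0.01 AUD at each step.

Import duty: AUD 34817.57

Ad valorem component: 192241.38 × 18% = 34603.45
Specific component: 53 × 4.04 = 214.12
Import duty = 34603.45 + 214.12 = 34817.57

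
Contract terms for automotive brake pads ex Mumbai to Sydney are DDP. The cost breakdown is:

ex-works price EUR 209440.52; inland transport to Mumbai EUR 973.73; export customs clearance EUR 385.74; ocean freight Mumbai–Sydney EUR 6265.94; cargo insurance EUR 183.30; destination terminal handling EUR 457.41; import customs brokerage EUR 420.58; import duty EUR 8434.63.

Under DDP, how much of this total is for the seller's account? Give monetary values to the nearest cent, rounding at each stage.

DDP: the seller bears all costs including import duty.
Seller's account: goods 209440.52 + inland to port 973.73 + export clearance 385.74 + freight 6265.94 + insurance 183.30 + destination terminal 457.41 + brokerage 420.58 + duty 8434.63 = 226561.85
Buyer's account: 0.00

Seller's account: EUR 226561.85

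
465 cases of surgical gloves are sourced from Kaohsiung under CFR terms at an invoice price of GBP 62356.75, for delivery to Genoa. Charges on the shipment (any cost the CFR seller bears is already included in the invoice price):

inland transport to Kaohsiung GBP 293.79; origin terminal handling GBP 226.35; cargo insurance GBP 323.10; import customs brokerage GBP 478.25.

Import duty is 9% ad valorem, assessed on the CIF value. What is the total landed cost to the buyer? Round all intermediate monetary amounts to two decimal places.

Total landed cost: GBP 68799.29

CFR: the seller pays costs through ocean freight to the destination port, but not insurance.
Already in the invoice (seller's account under CFR): inland to port, origin terminal — exclude.
CIF value = CFR price + insurance = 62356.75 + 323.10 = 62679.85
Import duty = 62679.85 × 9% = 5641.19
Buyer bears: insurance 323.10 + brokerage 478.25 + duty 5641.19 = 6442.54
Landed cost = invoice 62356.75 + 6442.54 = 68799.29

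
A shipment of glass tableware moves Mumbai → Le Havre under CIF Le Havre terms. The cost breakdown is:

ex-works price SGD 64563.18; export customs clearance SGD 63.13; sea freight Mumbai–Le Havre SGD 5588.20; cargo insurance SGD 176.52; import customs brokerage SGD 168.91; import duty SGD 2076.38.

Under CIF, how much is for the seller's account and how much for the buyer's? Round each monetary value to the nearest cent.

Seller: SGD 70391.03; buyer: SGD 2245.29

CIF: the seller pays costs through ocean freight and marine insurance to the destination port.
Seller's account: goods 64563.18 + export clearance 63.13 + freight 5588.20 + insurance 176.52 = 70391.03
Buyer's account: brokerage 168.91 + duty 2076.38 = 2245.29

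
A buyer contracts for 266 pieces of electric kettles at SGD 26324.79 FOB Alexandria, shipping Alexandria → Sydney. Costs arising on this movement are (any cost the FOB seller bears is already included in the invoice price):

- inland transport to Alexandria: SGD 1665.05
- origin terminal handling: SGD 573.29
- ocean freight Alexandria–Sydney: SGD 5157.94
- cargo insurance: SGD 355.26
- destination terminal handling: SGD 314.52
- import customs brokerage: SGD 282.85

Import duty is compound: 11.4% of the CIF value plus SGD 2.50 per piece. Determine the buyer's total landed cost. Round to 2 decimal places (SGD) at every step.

Total landed cost: SGD 36729.89

FOB: the seller bears costs until goods are on board at the origin port; the buyer bears freight, insurance and all costs thereafter.
Already in the invoice (seller's account under FOB): inland to port, origin terminal — exclude.
CIF value = FOB price + freight + insurance = 26324.79 + 5157.94 + 355.26 = 31837.99
Ad valorem component: 31837.99 × 11.4% = 3629.53
Specific component: 266 × 2.50 = 665.00
Import duty = 3629.53 + 665.00 = 4294.53
Buyer bears: freight 5157.94 + insurance 355.26 + destination terminal 314.52 + brokerage 282.85 + duty 4294.53 = 10405.10
Landed cost = invoice 26324.79 + 10405.10 = 36729.89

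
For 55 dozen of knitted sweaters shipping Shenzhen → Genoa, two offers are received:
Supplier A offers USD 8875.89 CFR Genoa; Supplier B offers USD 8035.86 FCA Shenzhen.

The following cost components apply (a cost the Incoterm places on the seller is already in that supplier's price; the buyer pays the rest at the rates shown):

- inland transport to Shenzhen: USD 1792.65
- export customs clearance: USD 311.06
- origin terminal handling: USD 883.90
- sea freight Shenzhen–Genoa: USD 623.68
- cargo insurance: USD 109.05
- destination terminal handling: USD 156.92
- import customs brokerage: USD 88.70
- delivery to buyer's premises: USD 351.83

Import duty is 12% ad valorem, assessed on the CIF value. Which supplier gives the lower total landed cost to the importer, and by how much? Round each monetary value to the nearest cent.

Supplier A (CFR):
CIF value = CFR price + insurance = 8875.89 + 109.05 = 8984.94
Import duty = 8984.94 × 12% = 1078.19
Buyer bears (A): 109.05 + 156.92 + 88.70 + 351.83 = 706.50
Landed cost (A) = invoice 8875.89 + 706.50 + duty 1078.19 = 10660.58
Supplier B (FCA):
CIF value = FCA price + origin terminal + freight + insurance = 8035.86 + 883.90 + 623.68 + 109.05 = 9652.49
Import duty = 9652.49 × 12% = 1158.30
Buyer bears (B): 883.90 + 623.68 + 109.05 + 156.92 + 88.70 + 351.83 = 2214.08
Landed cost (B) = invoice 8035.86 + 2214.08 + duty 1158.30 = 11408.24
Difference = |10660.58 − 11408.24| = 747.66

Supplier A is cheaper by USD 747.66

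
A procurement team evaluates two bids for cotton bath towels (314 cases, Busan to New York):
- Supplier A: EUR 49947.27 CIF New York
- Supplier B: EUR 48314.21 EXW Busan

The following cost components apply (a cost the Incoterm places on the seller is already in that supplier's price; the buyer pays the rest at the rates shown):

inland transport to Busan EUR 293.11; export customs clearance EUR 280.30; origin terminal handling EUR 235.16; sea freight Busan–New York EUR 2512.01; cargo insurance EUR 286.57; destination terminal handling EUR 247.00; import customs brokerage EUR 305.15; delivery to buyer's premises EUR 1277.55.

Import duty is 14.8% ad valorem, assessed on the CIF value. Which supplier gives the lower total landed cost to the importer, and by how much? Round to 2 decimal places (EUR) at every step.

Supplier A is cheaper by EUR 2266.25

Supplier A (CIF):
The CIF price already equals the CIF value: 49947.27
Import duty = 49947.27 × 14.8% = 7392.20
Buyer bears (A): 247.00 + 305.15 + 1277.55 = 1829.70
Landed cost (A) = invoice 49947.27 + 1829.70 + duty 7392.20 = 59169.17
Supplier B (EXW):
CIF value = EXW price + inland to port + export clearance + origin terminal + freight + insurance = 48314.21 + 293.11 + 280.30 + 235.16 + 2512.01 + 286.57 = 51921.36
Import duty = 51921.36 × 14.8% = 7684.36
Buyer bears (B): 293.11 + 280.30 + 235.16 + 2512.01 + 286.57 + 247.00 + 305.15 + 1277.55 = 5436.85
Landed cost (B) = invoice 48314.21 + 5436.85 + duty 7684.36 = 61435.42
Difference = |59169.17 − 61435.42| = 2266.25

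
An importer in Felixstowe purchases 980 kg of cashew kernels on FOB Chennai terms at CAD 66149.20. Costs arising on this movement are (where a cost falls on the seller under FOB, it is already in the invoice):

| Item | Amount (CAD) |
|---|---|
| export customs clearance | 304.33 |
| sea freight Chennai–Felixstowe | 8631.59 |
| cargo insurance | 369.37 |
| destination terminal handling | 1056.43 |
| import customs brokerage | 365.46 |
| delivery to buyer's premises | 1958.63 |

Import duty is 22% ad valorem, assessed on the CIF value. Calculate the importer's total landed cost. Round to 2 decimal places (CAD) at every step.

Total landed cost: CAD 95063.72

FOB: the seller bears costs until goods are on board at the origin port; the buyer bears freight, insurance and all costs thereafter.
Already in the invoice (seller's account under FOB): export clearance — exclude.
CIF value = FOB price + freight + insurance = 66149.20 + 8631.59 + 369.37 = 75150.16
Import duty = 75150.16 × 22% = 16533.04
Buyer bears: freight 8631.59 + insurance 369.37 + destination terminal 1056.43 + brokerage 365.46 + delivery 1958.63 + duty 16533.04 = 28914.52
Landed cost = invoice 66149.20 + 28914.52 = 95063.72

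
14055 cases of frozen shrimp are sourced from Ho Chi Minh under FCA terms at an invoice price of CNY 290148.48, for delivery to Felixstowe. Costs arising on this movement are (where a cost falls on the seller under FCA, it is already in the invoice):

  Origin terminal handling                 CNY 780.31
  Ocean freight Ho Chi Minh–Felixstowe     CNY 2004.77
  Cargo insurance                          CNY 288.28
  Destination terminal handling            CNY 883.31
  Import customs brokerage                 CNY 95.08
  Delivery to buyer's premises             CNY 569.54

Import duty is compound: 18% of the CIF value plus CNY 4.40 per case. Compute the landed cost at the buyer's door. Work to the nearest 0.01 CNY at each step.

Total landed cost: CNY 409391.70

FCA: the seller delivers export-cleared goods to the carrier; the buyer bears costs from that point.
CIF value = FCA price + origin terminal + freight + insurance = 290148.48 + 780.31 + 2004.77 + 288.28 = 293221.84
Ad valorem component: 293221.84 × 18% = 52779.93
Specific component: 14055 × 4.40 = 61842.00
Import duty = 52779.93 + 61842.00 = 114621.93
Buyer bears: origin terminal 780.31 + freight 2004.77 + insurance 288.28 + destination terminal 883.31 + brokerage 95.08 + delivery 569.54 + duty 114621.93 = 119243.22
Landed cost = invoice 290148.48 + 119243.22 = 409391.70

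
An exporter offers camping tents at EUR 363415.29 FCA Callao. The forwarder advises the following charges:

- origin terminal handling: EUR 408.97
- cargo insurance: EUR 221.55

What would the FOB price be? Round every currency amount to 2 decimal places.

Not relevant to the conversion: insurance — on the buyer under both terms; not part of either seller's price.
From FCA to FOB, the seller additionally bears: origin terminal.
FOB price = 363415.29 + 408.97 = 363824.26

FOB price: EUR 363824.26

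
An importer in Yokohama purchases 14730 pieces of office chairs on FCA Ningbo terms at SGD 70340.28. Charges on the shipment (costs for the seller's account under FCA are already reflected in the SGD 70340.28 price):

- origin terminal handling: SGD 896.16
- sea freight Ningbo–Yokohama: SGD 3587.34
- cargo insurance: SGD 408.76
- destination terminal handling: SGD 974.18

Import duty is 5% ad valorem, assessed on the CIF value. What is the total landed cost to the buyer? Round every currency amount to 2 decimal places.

Total landed cost: SGD 79968.35

FCA: the seller delivers export-cleared goods to the carrier; the buyer bears costs from that point.
CIF value = FCA price + origin terminal + freight + insurance = 70340.28 + 896.16 + 3587.34 + 408.76 = 75232.54
Import duty = 75232.54 × 5% = 3761.63
Buyer bears: origin terminal 896.16 + freight 3587.34 + insurance 408.76 + destination terminal 974.18 + duty 3761.63 = 9628.07
Landed cost = invoice 70340.28 + 9628.07 = 79968.35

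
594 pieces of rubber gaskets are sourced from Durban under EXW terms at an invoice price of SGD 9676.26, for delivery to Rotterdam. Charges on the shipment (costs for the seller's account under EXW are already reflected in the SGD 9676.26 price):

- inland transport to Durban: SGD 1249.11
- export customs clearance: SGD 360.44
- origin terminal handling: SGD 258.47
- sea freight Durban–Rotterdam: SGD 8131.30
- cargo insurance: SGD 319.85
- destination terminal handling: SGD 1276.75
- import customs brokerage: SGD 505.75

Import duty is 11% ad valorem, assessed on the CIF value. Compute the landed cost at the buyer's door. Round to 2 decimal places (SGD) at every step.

EXW: the seller makes goods available at their premises; the buyer bears all onward costs.
CIF value = EXW price + inland to port + export clearance + origin terminal + freight + insurance = 9676.26 + 1249.11 + 360.44 + 258.47 + 8131.30 + 319.85 = 19995.43
Import duty = 19995.43 × 11% = 2199.50
Buyer bears: inland to port 1249.11 + export clearance 360.44 + origin terminal 258.47 + freight 8131.30 + insurance 319.85 + destination terminal 1276.75 + brokerage 505.75 + duty 2199.50 = 14301.17
Landed cost = invoice 9676.26 + 14301.17 = 23977.43

Total landed cost: SGD 23977.43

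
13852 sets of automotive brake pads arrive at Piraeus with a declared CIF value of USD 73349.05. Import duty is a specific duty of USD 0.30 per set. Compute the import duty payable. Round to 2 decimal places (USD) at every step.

Import duty = 13852 × 0.30 = 4155.60

Import duty: USD 4155.60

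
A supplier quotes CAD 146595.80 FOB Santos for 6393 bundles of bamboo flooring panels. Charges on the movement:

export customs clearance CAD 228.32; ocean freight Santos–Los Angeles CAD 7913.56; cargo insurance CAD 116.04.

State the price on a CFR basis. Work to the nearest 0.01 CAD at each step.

Not relevant to the conversion: export clearance — on the seller under both FOB and CFR; already in the FOB price and stays in the CFR price. insurance — on the buyer under both terms; not part of either seller's price.
From FOB to CFR, the seller additionally bears: freight.
CFR price = 146595.80 + 7913.56 = 154509.36

CFR price: CAD 154509.36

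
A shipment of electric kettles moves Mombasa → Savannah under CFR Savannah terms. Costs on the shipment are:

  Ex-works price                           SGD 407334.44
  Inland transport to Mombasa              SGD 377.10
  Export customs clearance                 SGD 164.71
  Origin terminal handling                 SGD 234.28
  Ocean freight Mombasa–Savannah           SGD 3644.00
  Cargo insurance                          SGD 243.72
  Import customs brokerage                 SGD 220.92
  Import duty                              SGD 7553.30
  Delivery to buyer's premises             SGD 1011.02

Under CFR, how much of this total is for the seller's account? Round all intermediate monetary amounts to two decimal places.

Seller's account: SGD 411754.53

CFR: the seller pays costs through ocean freight to the destination port, but not insurance.
Seller's account: goods 407334.44 + inland to port 377.10 + export clearance 164.71 + origin terminal 234.28 + freight 3644.00 = 411754.53
Buyer's account: insurance 243.72 + brokerage 220.92 + duty 7553.30 + delivery 1011.02 = 9028.96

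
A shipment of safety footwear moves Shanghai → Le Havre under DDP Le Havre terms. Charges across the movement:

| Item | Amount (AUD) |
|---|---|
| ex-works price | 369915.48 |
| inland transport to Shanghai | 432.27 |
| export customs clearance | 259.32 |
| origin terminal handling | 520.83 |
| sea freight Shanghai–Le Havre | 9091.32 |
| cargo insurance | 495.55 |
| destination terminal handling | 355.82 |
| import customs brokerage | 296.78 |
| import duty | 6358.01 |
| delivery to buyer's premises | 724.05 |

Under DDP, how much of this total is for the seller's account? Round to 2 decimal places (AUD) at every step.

Seller's account: AUD 388449.43

DDP: the seller bears all costs including import duty.
Seller's account: goods 369915.48 + inland to port 432.27 + export clearance 259.32 + origin terminal 520.83 + freight 9091.32 + insurance 495.55 + destination terminal 355.82 + brokerage 296.78 + duty 6358.01 + delivery 724.05 = 388449.43
Buyer's account: 0.00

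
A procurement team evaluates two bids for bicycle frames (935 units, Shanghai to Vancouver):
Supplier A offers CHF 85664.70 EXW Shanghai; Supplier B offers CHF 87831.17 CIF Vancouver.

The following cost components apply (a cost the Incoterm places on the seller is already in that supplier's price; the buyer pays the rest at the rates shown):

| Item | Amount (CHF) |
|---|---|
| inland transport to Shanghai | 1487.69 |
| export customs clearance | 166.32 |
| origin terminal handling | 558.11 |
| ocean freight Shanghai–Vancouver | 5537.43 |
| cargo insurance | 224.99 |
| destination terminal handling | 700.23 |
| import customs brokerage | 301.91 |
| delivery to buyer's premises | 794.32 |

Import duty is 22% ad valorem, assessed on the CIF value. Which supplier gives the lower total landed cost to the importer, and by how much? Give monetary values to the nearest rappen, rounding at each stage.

Supplier B is cheaper by CHF 7085.84

Supplier A (EXW):
CIF value = EXW price + inland to port + export clearance + origin terminal + freight + insurance = 85664.70 + 1487.69 + 166.32 + 558.11 + 5537.43 + 224.99 = 93639.24
Import duty = 93639.24 × 22% = 20600.63
Buyer bears (A): 1487.69 + 166.32 + 558.11 + 5537.43 + 224.99 + 700.23 + 301.91 + 794.32 = 9771.00
Landed cost (A) = invoice 85664.70 + 9771.00 + duty 20600.63 = 116036.33
Supplier B (CIF):
The CIF price already equals the CIF value: 87831.17
Import duty = 87831.17 × 22% = 19322.86
Buyer bears (B): 700.23 + 301.91 + 794.32 = 1796.46
Landed cost (B) = invoice 87831.17 + 1796.46 + duty 19322.86 = 108950.49
Difference = |116036.33 − 108950.49| = 7085.84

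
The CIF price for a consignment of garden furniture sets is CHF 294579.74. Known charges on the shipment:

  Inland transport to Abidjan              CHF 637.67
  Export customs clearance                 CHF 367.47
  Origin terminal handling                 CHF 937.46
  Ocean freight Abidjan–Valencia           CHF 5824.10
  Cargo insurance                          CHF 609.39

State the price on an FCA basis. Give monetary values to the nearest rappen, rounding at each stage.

FCA price: CHF 287208.79

Not relevant to the conversion: inland to port, export clearance — on the seller under both CIF and FCA; already in the CIF price and stays in the FCA price.
From CIF to FCA, the seller no longer bears: origin terminal, freight, insurance.
FCA price = 294579.74 − 937.46 − 5824.10 − 609.39 = 287208.79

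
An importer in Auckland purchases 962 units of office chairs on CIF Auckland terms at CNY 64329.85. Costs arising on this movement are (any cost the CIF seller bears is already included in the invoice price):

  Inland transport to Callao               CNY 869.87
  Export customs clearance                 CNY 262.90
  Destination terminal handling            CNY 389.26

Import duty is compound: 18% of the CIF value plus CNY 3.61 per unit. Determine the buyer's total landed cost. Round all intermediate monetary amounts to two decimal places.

Total landed cost: CNY 79771.30

CIF: the seller pays costs through ocean freight and marine insurance to the destination port.
Already in the invoice (seller's account under CIF): inland to port, export clearance — exclude.
The CIF price already equals the CIF value: 64329.85
Ad valorem component: 64329.85 × 18% = 11579.37
Specific component: 962 × 3.61 = 3472.82
Import duty = 11579.37 + 3472.82 = 15052.19
Buyer bears: destination terminal 389.26 + duty 15052.19 = 15441.45
Landed cost = invoice 64329.85 + 15441.45 = 79771.30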